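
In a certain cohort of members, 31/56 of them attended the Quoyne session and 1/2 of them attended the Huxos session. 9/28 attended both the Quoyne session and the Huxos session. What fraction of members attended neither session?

P(≥1) = 31/56 + 1/2 − 9/28 = 41/56
P(none) = 1 − 41/56 = 15/56

15/56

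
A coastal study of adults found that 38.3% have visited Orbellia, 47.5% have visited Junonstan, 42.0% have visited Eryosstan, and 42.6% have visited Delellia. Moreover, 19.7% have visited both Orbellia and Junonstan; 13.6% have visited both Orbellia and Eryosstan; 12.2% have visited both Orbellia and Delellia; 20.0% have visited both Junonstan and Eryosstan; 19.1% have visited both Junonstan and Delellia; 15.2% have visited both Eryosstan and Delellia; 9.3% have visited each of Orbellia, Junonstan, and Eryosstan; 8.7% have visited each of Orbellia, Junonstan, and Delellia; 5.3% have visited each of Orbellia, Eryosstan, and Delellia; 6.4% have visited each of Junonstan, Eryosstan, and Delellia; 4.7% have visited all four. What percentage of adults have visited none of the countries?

4.4%

Inclusion–exclusion gives
P(at least one) = 38.3 + 47.5 + 42.0 + 42.6 − 19.7 − 13.6 − 12.2 − 20.0 − 19.1 − 15.2 + 9.3 + 8.7 + 5.3 + 6.4 − 4.7 = 95.6%
P(none) = 100% − 95.6% = 4.4%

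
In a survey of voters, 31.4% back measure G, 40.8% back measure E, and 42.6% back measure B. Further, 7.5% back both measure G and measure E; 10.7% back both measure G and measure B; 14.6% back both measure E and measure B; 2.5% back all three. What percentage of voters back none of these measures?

By inclusion–exclusion:
P(≥1) = 31.4 + 40.8 + 42.6 − 7.5 − 10.7 − 14.6 + 2.5 = 84.5%
P(none) = 100% − 84.5% = 15.5%

15.5%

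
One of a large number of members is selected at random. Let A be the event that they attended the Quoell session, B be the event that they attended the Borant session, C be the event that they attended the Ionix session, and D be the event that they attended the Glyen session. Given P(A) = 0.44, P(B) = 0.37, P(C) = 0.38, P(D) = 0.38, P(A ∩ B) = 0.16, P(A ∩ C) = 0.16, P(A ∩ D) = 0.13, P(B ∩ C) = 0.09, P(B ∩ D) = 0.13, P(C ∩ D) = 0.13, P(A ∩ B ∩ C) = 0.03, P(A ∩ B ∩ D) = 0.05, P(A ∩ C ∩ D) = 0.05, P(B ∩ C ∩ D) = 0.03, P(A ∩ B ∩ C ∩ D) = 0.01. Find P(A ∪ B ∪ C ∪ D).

Inclusion–exclusion gives
P(A ∪ B ∪ C ∪ D) = 0.44 + 0.37 + 0.38 + 0.38 − 0.16 − 0.16 − 0.13 − 0.09 − 0.13 − 0.13 + 0.03 + 0.05 + 0.05 + 0.03 − 0.01 = 0.92

0.92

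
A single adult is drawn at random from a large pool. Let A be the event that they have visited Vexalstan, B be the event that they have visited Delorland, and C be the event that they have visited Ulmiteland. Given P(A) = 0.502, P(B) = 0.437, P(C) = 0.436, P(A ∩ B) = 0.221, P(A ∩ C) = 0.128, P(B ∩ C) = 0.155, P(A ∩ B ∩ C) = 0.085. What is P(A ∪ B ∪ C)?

P(A ∪ B ∪ C) = 0.502 + 0.437 + 0.436 − 0.221 − 0.128 − 0.155 + 0.085 = 0.956

0.956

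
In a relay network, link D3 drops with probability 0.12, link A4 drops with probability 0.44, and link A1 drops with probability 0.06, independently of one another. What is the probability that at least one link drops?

P(none) = (1 − 0.12) × (1 − 0.44) × (1 − 0.06) = 0.88 × 0.56 × 0.94 = 0.463232
P(at least one) = 1 − 0.463232 = 0.536768

0.536768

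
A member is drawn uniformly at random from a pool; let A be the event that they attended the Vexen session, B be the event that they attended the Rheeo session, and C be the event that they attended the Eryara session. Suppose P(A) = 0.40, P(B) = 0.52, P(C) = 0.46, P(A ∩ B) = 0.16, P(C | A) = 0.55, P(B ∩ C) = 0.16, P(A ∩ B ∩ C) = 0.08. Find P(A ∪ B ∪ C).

0.92

P(A ∩ C) = P(A)·P(C|A) = 0.40 × 0.55 = 0.22
Apply inclusion-exclusion:
P(A ∪ B ∪ C) = 0.40 + 0.52 + 0.46 − 0.16 − 0.22 − 0.16 + 0.08 = 0.92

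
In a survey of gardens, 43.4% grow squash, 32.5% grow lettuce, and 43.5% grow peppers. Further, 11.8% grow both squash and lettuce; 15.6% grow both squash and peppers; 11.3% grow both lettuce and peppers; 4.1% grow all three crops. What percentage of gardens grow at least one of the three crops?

84.8%

Using inclusion–exclusion:
P(union) = 43.4 + 32.5 + 43.5 − 11.8 − 15.6 − 11.3 + 4.1 = 84.8%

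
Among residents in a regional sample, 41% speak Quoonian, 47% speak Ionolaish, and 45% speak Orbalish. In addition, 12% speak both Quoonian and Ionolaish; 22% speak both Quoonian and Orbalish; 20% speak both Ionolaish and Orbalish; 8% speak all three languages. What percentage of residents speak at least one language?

87%

Inclusion–exclusion gives
P(at least one) = 41 + 47 + 45 − 12 − 22 − 20 + 8 = 87%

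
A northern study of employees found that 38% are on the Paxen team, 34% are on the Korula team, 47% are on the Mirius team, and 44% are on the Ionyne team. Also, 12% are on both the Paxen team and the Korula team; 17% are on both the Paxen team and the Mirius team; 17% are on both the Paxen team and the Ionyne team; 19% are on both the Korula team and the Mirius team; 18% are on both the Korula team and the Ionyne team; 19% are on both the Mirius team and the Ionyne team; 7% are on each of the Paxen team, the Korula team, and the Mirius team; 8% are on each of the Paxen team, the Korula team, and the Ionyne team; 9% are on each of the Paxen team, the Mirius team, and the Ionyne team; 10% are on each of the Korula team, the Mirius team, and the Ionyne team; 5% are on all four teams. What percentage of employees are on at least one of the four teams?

90%

P(union) = 38 + 34 + 47 + 44 − 12 − 17 − 17 − 19 − 18 − 19 + 7 + 8 + 9 + 10 − 5 = 90%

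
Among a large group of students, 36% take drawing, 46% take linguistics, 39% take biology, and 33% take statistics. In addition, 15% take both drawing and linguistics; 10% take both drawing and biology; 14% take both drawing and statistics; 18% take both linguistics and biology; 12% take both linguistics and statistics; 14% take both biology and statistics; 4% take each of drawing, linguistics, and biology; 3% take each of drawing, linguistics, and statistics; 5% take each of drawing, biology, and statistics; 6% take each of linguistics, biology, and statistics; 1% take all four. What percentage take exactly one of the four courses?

38%

Using the inclusion–exclusion count for exactly one event:
P(exactly one) = 36 + 46 + 39 + 33 − 2·15 − 2·10 − 2·14 − 2·18 − 2·12 − 2·14 + 3·4 + 3·3 + 3·5 + 3·6 − 4·1 = 38%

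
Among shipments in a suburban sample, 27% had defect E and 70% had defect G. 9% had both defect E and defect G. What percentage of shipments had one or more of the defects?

88%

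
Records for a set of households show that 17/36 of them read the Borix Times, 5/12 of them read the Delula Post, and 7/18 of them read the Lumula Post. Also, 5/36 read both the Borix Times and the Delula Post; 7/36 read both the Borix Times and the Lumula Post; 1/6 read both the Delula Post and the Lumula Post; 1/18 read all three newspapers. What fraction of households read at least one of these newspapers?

5/6

Inclusion–exclusion gives
P(union) = 17/36 + 5/12 + 7/18 − 5/36 − 7/36 − 1/6 + 1/18 = 5/6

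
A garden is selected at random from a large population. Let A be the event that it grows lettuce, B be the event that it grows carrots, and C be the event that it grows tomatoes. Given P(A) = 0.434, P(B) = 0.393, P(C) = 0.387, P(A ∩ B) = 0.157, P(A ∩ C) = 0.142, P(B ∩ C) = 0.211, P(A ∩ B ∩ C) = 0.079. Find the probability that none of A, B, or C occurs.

P(A ∪ B ∪ C) = 0.434 + 0.393 + 0.387 − 0.157 − 0.142 − 0.211 + 0.079 = 0.783
P(none) = 1 − 0.783 = 0.217

0.217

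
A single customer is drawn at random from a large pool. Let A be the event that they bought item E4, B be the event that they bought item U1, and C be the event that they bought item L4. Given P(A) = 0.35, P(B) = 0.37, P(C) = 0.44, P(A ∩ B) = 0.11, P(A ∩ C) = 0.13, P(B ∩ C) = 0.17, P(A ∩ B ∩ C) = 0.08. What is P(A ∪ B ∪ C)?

By inclusion-exclusion,
P(A ∪ B ∪ C) = 0.35 + 0.37 + 0.44 − 0.11 − 0.13 − 0.17 + 0.08 = 0.83

0.83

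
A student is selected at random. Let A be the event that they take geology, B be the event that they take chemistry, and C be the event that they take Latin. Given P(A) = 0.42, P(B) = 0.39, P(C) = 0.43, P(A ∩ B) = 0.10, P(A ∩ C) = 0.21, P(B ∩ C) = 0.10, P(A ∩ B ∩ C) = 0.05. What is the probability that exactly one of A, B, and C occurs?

Using the inclusion–exclusion count for exactly one event:
P(exactly one) = 0.42 + 0.39 + 0.43 − 2·0.10 − 2·0.21 − 2·0.10 + 3·0.05 = 0.57

0.57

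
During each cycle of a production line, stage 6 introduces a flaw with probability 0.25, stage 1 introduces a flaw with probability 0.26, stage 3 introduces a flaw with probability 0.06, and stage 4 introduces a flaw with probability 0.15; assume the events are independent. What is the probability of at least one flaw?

0.556555

P(none) = (1 − 0.25) × (1 − 0.26) × (1 − 0.06) × (1 − 0.15) = 0.75 × 0.74 × 0.94 × 0.85 = 0.443445
P(at least one) = 1 − 0.443445 = 0.556555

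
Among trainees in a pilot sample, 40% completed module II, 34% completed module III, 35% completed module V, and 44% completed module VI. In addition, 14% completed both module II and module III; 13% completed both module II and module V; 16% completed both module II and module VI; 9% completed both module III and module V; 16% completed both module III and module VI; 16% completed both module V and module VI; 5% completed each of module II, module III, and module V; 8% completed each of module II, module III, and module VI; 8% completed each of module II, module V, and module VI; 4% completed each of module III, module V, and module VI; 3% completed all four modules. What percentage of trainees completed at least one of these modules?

91%

By inclusion–exclusion:
P(≥1) = 40 + 34 + 35 + 44 − 14 − 13 − 16 − 9 − 16 − 16 + 5 + 8 + 8 + 4 − 3 = 91%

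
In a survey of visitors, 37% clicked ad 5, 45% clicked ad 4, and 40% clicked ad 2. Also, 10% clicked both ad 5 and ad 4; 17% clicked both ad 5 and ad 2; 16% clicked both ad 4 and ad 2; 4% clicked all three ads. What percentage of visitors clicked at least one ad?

83%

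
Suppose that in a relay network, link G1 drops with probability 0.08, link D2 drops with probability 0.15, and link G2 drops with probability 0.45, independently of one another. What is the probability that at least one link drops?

0.5699

P(none) = (1 − 0.08) × (1 − 0.15) × (1 − 0.45) = 0.92 × 0.85 × 0.55 = 0.4301
P(at least one) = 1 − 0.4301 = 0.5699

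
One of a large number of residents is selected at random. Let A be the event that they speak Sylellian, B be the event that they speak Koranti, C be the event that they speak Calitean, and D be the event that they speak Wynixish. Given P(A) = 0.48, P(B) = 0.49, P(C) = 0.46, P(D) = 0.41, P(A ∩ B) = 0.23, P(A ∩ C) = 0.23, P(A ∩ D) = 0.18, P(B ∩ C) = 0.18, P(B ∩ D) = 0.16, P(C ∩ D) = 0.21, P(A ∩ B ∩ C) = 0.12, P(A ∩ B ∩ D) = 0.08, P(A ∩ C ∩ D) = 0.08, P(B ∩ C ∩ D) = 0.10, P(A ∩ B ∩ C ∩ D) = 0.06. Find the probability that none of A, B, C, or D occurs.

Inclusion–exclusion gives
P(A ∪ B ∪ C ∪ D) = 0.48 + 0.49 + 0.46 + 0.41 − 0.23 − 0.23 − 0.18 − 0.18 − 0.16 − 0.21 + 0.12 + 0.08 + 0.08 + 0.10 − 0.06 = 0.97
P(none) = 1 − 0.97 = 0.03

0.03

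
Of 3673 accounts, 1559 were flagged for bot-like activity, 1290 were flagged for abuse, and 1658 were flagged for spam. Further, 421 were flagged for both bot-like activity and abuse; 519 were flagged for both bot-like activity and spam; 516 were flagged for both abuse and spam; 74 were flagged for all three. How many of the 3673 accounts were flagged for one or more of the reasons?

3125

|at least one| = 1559 + 1290 + 1658 − 421 − 519 − 516 + 74 = 3125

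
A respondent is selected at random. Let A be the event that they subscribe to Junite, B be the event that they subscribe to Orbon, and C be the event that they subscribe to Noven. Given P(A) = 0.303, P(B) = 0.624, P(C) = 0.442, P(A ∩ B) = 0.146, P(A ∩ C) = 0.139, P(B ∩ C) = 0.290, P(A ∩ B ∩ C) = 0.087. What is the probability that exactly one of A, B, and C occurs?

0.480

By inclusion–exclusion (exactly-one form):
P(exactly one) = 0.303 + 0.624 + 0.442 − 2·0.146 − 2·0.139 − 2·0.290 + 3·0.087 = 0.480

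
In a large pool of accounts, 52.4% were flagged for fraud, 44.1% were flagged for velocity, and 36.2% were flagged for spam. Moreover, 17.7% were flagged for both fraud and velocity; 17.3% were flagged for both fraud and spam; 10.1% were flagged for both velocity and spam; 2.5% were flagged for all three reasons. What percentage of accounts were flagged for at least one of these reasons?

90.1%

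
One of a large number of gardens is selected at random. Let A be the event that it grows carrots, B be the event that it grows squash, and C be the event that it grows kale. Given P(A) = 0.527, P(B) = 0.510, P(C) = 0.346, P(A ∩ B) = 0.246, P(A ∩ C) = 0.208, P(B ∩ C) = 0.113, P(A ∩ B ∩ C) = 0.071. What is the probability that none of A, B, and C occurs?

0.113

Apply inclusion-exclusion:
P(A ∪ B ∪ C) = 0.527 + 0.510 + 0.346 − 0.246 − 0.208 − 0.113 + 0.071 = 0.887
P(none) = 1 − 0.887 = 0.113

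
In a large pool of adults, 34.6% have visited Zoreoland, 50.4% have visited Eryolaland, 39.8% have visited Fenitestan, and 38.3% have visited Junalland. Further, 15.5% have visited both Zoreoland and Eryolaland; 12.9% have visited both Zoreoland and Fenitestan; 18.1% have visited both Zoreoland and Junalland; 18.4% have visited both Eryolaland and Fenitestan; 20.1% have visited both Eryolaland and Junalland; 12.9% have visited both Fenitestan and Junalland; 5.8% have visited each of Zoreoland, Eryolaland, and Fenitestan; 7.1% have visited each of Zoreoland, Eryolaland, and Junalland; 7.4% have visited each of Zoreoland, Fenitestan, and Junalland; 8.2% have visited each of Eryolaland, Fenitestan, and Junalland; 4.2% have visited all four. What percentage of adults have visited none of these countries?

P(union) = 34.6 + 50.4 + 39.8 + 38.3 − 15.5 − 12.9 − 18.1 − 18.4 − 20.1 − 12.9 + 5.8 + 7.1 + 7.4 + 8.2 − 4.2 = 89.5%
P(none) = 100% − 89.5% = 10.5%

10.5%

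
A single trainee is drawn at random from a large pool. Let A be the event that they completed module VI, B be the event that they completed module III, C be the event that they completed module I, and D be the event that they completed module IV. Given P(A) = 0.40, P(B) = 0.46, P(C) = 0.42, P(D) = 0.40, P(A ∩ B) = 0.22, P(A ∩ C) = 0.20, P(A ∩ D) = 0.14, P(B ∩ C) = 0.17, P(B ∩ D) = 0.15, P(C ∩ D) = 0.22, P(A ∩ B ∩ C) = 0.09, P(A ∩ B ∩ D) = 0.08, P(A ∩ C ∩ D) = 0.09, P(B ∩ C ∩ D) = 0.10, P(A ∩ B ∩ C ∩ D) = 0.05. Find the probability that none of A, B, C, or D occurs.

0.11

P(A ∪ B ∪ C ∪ D) = 0.40 + 0.46 + 0.42 + 0.40 − 0.22 − 0.20 − 0.14 − 0.17 − 0.15 − 0.22 + 0.09 + 0.08 + 0.09 + 0.10 − 0.05 = 0.89
P(none) = 1 − 0.89 = 0.11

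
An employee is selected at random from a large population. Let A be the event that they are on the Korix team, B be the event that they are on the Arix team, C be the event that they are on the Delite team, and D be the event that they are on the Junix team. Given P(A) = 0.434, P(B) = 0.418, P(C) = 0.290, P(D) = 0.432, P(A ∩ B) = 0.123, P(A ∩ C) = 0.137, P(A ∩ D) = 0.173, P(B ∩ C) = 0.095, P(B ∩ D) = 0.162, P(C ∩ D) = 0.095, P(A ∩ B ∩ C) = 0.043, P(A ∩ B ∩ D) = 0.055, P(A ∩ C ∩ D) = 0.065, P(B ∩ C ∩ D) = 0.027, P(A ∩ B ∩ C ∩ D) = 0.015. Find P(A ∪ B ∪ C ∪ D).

0.964

By inclusion–exclusion:
P(A ∪ B ∪ C ∪ D) = 0.434 + 0.418 + 0.290 + 0.432 − 0.123 − 0.137 − 0.173 − 0.095 − 0.162 − 0.095 + 0.043 + 0.055 + 0.065 + 0.027 − 0.015 = 0.964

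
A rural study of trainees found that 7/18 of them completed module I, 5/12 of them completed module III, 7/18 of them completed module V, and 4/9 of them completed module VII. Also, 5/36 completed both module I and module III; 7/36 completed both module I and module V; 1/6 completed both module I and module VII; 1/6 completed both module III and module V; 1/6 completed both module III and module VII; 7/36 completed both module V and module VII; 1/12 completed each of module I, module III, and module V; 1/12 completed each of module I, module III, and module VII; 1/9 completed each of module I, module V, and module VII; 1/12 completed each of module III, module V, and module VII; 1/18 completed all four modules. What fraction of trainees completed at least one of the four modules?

Using inclusion–exclusion:
P(at least one) = 7/18 + 5/12 + 7/18 + 4/9 − 5/36 − 7/36 − 1/6 − 1/6 − 1/6 − 7/36 + 1/12 + 1/12 + 1/9 + 1/12 − 1/18 = 11/12

11/12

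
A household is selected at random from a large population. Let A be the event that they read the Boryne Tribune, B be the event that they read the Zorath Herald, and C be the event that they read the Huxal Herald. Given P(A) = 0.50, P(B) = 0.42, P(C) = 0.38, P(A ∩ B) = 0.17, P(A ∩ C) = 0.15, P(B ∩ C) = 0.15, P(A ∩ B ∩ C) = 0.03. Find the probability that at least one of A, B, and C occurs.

Inclusion–exclusion gives
P(A ∪ B ∪ C) = 0.50 + 0.42 + 0.38 − 0.17 − 0.15 − 0.15 + 0.03 = 0.86

0.86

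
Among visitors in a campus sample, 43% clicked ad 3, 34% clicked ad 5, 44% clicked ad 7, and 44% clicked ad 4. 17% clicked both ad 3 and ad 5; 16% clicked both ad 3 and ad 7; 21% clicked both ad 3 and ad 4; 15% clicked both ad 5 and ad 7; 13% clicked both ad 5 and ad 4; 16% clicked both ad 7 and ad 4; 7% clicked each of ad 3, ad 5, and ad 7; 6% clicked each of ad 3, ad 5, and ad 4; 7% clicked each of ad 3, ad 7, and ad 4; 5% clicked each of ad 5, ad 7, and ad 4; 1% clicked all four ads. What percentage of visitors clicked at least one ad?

91%

P(at least one) = 43 + 34 + 44 + 44 − 17 − 16 − 21 − 15 − 13 − 16 + 7 + 6 + 7 + 5 − 1 = 91%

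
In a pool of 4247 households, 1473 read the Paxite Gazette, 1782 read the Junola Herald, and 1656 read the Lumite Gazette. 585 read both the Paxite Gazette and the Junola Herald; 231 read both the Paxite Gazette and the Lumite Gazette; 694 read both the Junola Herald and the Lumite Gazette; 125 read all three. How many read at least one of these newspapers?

3526

Apply inclusion-exclusion:
|at least one| = 1473 + 1782 + 1656 − 585 − 231 − 694 + 125 = 3526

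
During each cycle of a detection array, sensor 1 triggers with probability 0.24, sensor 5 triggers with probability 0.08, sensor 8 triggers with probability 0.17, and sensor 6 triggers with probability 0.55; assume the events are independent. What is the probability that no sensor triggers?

Since the events are independent, P(none) is the product of the individual non-occurrence probabilities.
P(none) = (1 − 0.24) × (1 − 0.08) × (1 − 0.17) × (1 − 0.55) = 0.76 × 0.92 × 0.83 × 0.45 = 0.2611512

0.2611512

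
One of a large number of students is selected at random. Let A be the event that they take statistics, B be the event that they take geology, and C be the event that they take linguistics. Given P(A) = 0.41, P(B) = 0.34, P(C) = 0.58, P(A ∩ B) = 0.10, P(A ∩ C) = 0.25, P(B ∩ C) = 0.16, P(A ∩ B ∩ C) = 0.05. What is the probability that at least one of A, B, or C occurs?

By inclusion–exclusion:
P(A ∪ B ∪ C) = 0.41 + 0.34 + 0.58 − 0.10 − 0.25 − 0.16 + 0.05 = 0.87

0.87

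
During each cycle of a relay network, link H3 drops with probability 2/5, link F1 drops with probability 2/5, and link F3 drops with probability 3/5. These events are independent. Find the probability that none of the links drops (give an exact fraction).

P(none) = (1 − 2/5) × (1 − 2/5) × (1 − 3/5) = 3/5 × 3/5 × 2/5 = 18/125

18/125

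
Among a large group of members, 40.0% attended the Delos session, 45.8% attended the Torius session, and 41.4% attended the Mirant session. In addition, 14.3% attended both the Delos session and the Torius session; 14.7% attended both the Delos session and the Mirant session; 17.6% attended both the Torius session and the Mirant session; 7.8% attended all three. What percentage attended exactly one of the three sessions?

57.4%

By inclusion–exclusion (exactly-one form):
P(exactly one) = 40.0 + 45.8 + 41.4 − 2·14.3 − 2·14.7 − 2·17.6 + 3·7.8 = 57.4%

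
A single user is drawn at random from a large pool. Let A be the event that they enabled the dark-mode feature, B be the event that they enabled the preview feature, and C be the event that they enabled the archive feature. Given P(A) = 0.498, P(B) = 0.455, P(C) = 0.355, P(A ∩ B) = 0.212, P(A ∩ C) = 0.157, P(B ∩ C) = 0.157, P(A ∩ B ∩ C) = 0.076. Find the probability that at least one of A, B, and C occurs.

0.858

P(A ∪ B ∪ C) = 0.498 + 0.455 + 0.355 − 0.212 − 0.157 − 0.157 + 0.076 = 0.858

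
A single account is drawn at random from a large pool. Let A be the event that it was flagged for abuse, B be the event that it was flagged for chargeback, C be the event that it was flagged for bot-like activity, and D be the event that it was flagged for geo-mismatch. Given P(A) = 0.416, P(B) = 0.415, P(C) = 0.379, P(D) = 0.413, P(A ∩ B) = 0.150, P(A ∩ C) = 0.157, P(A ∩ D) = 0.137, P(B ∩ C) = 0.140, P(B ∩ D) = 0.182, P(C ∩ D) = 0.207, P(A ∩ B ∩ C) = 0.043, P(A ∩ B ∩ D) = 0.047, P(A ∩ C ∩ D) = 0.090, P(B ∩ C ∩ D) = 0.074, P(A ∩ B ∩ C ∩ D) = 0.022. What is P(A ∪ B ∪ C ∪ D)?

By inclusion-exclusion,
P(A ∪ B ∪ C ∪ D) = 0.416 + 0.415 + 0.379 + 0.413 − 0.150 − 0.157 − 0.137 − 0.140 − 0.182 − 0.207 + 0.043 + 0.047 + 0.090 + 0.074 − 0.022 = 0.882

0.882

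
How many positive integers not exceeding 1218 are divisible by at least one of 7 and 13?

Using inclusion–exclusion:
floor(1218/7) + floor(1218/13) − floor(1218/91) = 174 + 93 − 13 = 254

254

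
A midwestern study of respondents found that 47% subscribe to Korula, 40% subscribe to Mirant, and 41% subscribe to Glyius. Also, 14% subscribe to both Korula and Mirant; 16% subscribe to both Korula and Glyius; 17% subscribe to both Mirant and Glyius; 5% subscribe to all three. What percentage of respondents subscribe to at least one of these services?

Apply inclusion-exclusion:
P(union) = 47 + 40 + 41 − 14 − 16 − 17 + 5 = 86%

86%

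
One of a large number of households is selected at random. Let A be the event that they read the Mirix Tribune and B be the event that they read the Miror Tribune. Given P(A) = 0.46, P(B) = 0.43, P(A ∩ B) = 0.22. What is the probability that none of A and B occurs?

0.33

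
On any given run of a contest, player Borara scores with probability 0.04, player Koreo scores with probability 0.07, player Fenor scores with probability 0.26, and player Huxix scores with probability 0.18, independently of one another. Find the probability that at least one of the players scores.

P(none) = (1 − 0.04) × (1 − 0.07) × (1 − 0.26) × (1 − 0.18) = 0.96 × 0.93 × 0.74 × 0.82 = 0.54175104
P(at least one) = 1 − 0.54175104 = 0.45824896

0.45824896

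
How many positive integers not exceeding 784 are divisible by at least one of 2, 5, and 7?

Using inclusion–exclusion:
floor(784/2) + floor(784/5) + floor(784/7) − floor(784/10) − floor(784/14) − floor(784/35) + floor(784/70) = 392 + 156 + 112 − 78 − 56 − 22 + 11 = 515

515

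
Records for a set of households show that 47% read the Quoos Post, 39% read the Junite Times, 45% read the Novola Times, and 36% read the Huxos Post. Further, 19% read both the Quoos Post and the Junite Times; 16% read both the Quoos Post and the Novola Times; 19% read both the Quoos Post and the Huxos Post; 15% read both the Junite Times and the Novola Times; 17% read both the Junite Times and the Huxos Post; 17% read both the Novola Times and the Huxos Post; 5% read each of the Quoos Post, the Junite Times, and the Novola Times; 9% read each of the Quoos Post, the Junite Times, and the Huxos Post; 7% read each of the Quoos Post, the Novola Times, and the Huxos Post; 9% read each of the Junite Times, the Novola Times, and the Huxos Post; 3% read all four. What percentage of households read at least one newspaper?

91%

P(union) = 47 + 39 + 45 + 36 − 19 − 16 − 19 − 15 − 17 − 17 + 5 + 9 + 7 + 9 − 3 = 91%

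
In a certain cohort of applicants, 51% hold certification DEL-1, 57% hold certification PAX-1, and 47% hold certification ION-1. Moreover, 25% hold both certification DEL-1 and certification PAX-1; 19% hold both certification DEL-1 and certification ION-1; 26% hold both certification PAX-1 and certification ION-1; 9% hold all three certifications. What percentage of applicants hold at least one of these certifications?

Inclusion–exclusion gives
P(at least one) = 51 + 57 + 47 − 25 − 19 − 26 + 9 = 94%

94%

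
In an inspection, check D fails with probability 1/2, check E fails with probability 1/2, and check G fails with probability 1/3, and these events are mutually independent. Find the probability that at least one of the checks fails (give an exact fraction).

5/6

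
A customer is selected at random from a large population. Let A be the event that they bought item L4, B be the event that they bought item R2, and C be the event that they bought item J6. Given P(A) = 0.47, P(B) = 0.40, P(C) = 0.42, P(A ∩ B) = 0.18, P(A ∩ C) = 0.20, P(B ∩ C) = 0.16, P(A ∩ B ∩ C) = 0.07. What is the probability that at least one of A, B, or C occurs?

0.82

P(A ∪ B ∪ C) = 0.47 + 0.40 + 0.42 − 0.18 − 0.20 − 0.16 + 0.07 = 0.82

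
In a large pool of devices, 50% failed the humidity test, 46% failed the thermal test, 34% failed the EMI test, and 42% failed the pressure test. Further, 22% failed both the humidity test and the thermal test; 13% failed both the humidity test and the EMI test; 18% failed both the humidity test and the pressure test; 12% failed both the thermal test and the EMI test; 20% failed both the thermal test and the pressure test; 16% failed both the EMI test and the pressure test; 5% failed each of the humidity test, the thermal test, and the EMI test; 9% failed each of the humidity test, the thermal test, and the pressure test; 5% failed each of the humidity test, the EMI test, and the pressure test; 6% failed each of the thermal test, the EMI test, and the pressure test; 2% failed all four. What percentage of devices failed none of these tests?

6%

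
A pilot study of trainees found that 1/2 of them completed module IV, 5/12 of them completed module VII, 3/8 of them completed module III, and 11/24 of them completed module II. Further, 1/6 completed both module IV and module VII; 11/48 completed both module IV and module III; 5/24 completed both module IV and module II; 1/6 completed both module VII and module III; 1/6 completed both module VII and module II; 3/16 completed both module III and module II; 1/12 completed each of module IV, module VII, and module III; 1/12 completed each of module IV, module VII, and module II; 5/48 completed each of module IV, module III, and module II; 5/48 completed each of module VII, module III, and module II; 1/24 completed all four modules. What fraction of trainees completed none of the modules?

P(union) = 1/2 + 5/12 + 3/8 + 11/24 − 1/6 − 11/48 − 5/24 − 1/6 − 1/6 − 3/16 + 1/12 + 1/12 + 5/48 + 5/48 − 1/24 = 23/24
P(none) = 1 − 23/24 = 1/24

1/24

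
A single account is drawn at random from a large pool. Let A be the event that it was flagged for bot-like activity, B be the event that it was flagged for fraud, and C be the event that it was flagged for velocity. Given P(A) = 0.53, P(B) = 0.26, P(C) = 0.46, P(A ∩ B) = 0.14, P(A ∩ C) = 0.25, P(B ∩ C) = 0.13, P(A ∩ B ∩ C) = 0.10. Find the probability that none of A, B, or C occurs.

By inclusion-exclusion,
P(A ∪ B ∪ C) = 0.53 + 0.26 + 0.46 − 0.14 − 0.25 − 0.13 + 0.10 = 0.83
P(none) = 1 − 0.83 = 0.17

0.17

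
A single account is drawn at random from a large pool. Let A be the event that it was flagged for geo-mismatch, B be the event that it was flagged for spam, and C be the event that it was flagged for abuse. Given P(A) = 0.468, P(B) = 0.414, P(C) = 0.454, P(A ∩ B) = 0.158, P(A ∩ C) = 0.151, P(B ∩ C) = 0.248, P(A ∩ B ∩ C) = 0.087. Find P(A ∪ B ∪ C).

Using inclusion–exclusion:
P(A ∪ B ∪ C) = 0.468 + 0.414 + 0.454 − 0.158 − 0.151 − 0.248 + 0.087 = 0.866

0.866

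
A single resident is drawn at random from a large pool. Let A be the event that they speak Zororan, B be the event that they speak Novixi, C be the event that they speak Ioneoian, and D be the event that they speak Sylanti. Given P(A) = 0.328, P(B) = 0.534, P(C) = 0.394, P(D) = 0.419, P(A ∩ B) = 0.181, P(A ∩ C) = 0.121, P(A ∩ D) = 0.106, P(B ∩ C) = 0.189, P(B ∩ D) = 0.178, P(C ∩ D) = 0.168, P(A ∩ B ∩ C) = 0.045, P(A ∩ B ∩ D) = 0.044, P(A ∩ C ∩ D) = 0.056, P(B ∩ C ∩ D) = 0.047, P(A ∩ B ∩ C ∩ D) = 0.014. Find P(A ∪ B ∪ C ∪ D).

0.910

Apply inclusion-exclusion:
P(A ∪ B ∪ C ∪ D) = 0.328 + 0.534 + 0.394 + 0.419 − 0.181 − 0.121 − 0.106 − 0.189 − 0.178 − 0.168 + 0.045 + 0.044 + 0.056 + 0.047 − 0.014 = 0.910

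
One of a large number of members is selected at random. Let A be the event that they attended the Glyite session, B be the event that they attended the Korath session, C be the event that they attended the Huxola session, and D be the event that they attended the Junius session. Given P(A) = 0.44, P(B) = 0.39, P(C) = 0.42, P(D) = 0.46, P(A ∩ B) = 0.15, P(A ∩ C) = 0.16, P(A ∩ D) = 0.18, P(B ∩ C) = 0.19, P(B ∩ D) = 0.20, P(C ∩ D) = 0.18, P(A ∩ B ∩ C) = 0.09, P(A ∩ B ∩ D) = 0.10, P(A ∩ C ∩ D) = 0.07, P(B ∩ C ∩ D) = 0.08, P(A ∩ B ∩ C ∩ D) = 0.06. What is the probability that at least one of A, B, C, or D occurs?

P(A ∪ B ∪ C ∪ D) = 0.44 + 0.39 + 0.42 + 0.46 − 0.15 − 0.16 − 0.18 − 0.19 − 0.20 − 0.18 + 0.09 + 0.10 + 0.07 + 0.08 − 0.06 = 0.93

0.93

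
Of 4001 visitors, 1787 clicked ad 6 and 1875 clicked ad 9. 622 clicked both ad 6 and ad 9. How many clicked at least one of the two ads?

3040

|union| = 1787 + 1875 − 622 = 3040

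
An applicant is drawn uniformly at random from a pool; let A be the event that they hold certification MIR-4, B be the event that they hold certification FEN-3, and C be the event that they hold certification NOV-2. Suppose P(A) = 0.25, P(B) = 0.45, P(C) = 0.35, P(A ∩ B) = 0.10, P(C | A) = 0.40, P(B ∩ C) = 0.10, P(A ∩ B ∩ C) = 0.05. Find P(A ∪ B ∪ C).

P(A ∩ C) = P(A)·P(C|A) = 0.25 × 0.40 = 0.10
Using inclusion–exclusion:
P(A ∪ B ∪ C) = 0.25 + 0.45 + 0.35 − 0.10 − 0.10 − 0.10 + 0.05 = 0.80

0.80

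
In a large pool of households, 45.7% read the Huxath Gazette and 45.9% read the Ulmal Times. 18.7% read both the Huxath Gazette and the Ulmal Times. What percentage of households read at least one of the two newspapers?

72.9%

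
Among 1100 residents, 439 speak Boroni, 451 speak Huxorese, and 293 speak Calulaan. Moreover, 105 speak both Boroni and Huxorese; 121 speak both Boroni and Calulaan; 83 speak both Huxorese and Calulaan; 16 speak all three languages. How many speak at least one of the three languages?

|at least one| = 439 + 451 + 293 − 105 − 121 − 83 + 16 = 890

890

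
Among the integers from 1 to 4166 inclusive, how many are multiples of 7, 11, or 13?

595 + 378 + 320 − 54 − 45 − 29 + 4 = 1169

1169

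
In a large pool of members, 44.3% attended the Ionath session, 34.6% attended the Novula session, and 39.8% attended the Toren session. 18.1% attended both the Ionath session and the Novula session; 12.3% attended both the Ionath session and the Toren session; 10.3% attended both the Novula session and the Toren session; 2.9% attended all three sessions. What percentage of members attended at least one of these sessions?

P(≥1) = 44.3 + 34.6 + 39.8 − 18.1 − 12.3 − 10.3 + 2.9 = 80.9%

80.9%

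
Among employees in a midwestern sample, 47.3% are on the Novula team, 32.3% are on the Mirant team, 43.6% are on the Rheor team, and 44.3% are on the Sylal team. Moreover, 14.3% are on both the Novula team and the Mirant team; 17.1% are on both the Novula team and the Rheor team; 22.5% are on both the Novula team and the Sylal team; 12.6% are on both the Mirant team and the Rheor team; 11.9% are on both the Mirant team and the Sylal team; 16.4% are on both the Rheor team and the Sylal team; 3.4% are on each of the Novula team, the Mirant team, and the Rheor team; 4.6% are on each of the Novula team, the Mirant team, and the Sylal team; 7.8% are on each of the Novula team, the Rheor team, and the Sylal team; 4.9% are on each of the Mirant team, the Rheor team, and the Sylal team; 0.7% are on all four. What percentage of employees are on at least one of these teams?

92.7%

P(union) = 47.3 + 32.3 + 43.6 + 44.3 − 14.3 − 17.1 − 22.5 − 12.6 − 11.9 − 16.4 + 3.4 + 4.6 + 7.8 + 4.9 − 0.7 = 92.7%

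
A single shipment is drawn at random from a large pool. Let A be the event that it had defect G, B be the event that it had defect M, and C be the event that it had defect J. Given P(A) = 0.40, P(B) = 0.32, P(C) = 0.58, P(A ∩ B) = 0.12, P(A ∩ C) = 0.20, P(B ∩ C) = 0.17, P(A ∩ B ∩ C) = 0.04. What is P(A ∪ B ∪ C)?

P(A ∪ B ∪ C) = 0.40 + 0.32 + 0.58 − 0.12 − 0.20 − 0.17 + 0.04 = 0.85

0.85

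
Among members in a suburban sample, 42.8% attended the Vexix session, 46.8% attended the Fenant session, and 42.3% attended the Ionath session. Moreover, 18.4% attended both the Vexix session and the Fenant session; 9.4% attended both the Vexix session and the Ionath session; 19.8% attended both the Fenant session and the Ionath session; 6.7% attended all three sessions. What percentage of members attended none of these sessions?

Using inclusion–exclusion:
P(at least one) = 42.8 + 46.8 + 42.3 − 18.4 − 9.4 − 19.8 + 6.7 = 91.0%
P(none) = 100% − 91.0% = 9.0%

9.0%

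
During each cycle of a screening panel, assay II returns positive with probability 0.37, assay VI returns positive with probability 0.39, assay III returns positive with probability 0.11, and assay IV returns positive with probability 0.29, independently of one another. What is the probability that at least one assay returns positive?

0.75716083

P(none) = (1 − 0.37) × (1 − 0.39) × (1 − 0.11) × (1 − 0.29) = 0.63 × 0.61 × 0.89 × 0.71 = 0.24283917
P(at least one) = 1 − 0.24283917 = 0.75716083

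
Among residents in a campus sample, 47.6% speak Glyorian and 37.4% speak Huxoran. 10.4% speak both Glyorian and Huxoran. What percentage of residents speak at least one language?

Using inclusion–exclusion:
P(at least one) = 47.6 + 37.4 − 10.4 = 74.6%

74.6%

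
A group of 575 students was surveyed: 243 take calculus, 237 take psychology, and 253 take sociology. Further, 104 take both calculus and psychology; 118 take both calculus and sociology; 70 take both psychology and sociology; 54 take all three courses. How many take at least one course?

By inclusion–exclusion:
|union| = 243 + 237 + 253 − 104 − 118 − 70 + 54 = 495

495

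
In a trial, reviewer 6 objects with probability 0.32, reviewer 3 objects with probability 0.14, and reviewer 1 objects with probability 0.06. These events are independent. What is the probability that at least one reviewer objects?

0.450288

P(none) = (1 − 0.32) × (1 − 0.14) × (1 − 0.06) = 0.68 × 0.86 × 0.94 = 0.549712
P(at least one) = 1 − 0.549712 = 0.450288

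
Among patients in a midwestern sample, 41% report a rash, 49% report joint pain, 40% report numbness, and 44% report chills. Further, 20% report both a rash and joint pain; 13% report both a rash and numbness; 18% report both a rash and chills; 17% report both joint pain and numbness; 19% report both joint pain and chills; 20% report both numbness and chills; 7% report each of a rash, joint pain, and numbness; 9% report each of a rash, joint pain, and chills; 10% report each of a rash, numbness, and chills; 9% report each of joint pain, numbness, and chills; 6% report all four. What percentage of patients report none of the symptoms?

4%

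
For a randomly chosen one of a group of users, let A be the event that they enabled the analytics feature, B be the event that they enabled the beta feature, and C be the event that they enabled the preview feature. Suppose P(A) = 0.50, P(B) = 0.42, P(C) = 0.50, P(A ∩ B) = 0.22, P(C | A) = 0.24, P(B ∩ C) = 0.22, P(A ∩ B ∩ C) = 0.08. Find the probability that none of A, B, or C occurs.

P(A ∩ C) = P(A)·P(C|A) = 0.50 × 0.24 = 0.12
P(A ∪ B ∪ C) = 0.50 + 0.42 + 0.50 − 0.22 − 0.12 − 0.22 + 0.08 = 0.94
P(none) = 1 − 0.94 = 0.06

0.06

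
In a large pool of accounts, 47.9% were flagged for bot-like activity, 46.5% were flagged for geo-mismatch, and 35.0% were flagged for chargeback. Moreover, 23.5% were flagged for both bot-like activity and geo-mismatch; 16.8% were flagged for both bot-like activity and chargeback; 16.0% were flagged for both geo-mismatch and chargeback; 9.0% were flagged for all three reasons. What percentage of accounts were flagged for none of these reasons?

17.9%

By inclusion–exclusion:
P(at least one) = 47.9 + 46.5 + 35.0 − 23.5 − 16.8 − 16.0 + 9.0 = 82.1%
P(none) = 100% − 82.1% = 17.9%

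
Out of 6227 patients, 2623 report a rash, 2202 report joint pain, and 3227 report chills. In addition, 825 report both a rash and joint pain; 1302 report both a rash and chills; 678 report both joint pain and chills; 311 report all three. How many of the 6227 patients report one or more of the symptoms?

Using inclusion–exclusion:
|at least one| = 2623 + 2202 + 3227 − 825 − 1302 − 678 + 311 = 5558

5558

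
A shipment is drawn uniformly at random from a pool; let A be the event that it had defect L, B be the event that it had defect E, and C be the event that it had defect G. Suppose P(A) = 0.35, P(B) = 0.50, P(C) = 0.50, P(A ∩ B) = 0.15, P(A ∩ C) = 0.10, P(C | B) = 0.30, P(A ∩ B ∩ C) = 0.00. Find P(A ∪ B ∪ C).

0.95

P(B ∩ C) = P(B)·P(C|B) = 0.50 × 0.30 = 0.15
By inclusion–exclusion:
P(A ∪ B ∪ C) = 0.35 + 0.50 + 0.50 − 0.15 − 0.10 − 0.15 + 0.00 = 0.95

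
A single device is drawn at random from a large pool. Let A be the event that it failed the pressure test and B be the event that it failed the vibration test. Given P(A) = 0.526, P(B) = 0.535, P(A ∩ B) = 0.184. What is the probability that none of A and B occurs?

0.123

Inclusion–exclusion gives
P(A ∪ B) = 0.526 + 0.535 − 0.184 = 0.877
P(none) = 1 − 0.877 = 0.123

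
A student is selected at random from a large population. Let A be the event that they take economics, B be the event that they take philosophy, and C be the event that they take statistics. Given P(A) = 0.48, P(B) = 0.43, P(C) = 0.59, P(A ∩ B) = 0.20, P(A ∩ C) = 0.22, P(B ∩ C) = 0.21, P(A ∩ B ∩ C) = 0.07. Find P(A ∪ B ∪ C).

0.94

Using inclusion–exclusion:
P(A ∪ B ∪ C) = 0.48 + 0.43 + 0.59 − 0.20 − 0.22 − 0.21 + 0.07 = 0.94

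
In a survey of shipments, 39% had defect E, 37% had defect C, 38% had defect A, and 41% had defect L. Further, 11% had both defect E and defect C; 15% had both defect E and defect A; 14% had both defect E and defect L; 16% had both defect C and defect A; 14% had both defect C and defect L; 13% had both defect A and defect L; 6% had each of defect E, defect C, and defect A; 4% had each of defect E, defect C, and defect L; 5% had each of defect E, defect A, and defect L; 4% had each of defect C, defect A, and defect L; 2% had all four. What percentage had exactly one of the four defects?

38%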